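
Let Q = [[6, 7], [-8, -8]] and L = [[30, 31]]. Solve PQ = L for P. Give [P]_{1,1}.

1

Right-multiplying both sides by Q⁻¹ gives P = LQ⁻¹.
Q has determinant 8; Q⁻¹ = [[-1, -7/8], [1, 3/4]].
P = LQ⁻¹ = [[30, 31]] · [[-1, -7/8], [1, 3/4]] = [[1, -3]].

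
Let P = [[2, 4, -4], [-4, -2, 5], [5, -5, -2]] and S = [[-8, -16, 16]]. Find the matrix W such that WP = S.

Since P sits to the right of W, W = SP⁻¹.
det P = 6; the adjugate gives P⁻¹ = [[29/6, 14/3, 2], [17/6, 8/3, 1], [5, 5, 2]].
W = SP⁻¹ = [[-8, -16, 16]] · [[29/6, 14/3, 2], [17/6, 8/3, 1], [5, 5, 2]] = [[-4, 0, 0]].

W = [[-4, 0, 0]]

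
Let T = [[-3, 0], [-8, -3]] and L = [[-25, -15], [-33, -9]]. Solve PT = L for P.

P = [[-5, 5], [3, 3]]

Since T sits to the right of P, P = LT⁻¹.
T has determinant 9; T⁻¹ = [[-1/3, 0], [8/9, -1/3]].
P = LT⁻¹ = [[-25, -15], [-33, -9]] · [[-1/3, 0], [8/9, -1/3]] = [[-5, 5], [3, 3]].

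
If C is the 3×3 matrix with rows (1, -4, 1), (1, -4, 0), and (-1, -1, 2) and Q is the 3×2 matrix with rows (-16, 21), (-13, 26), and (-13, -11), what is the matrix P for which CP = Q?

P = [[3, 6], [4, -5], [-3, -5]]

C is on the left of P, so left-multiply by C⁻¹: P = C⁻¹Q.
C has determinant -5; C⁻¹ = [[8/5, -7/5, -4/5], [2/5, -3/5, -1/5], [1, -1, 0]].
P = C⁻¹Q = [[8/5, -7/5, -4/5], [2/5, -3/5, -1/5], [1, -1, 0]] · [[-16, 21], [-13, 26], [-13, -11]] = [[3, 6], [4, -5], [-3, -5]].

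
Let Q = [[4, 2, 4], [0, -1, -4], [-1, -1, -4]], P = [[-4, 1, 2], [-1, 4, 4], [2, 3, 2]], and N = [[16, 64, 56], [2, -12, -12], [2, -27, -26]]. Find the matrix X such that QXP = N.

Left-multiply by Q⁻¹ and right-multiply by P⁻¹: X = Q⁻¹NP⁻¹.
det Q = 4, so Q⁻¹ = [[0, 1, -1], [1, -3, 4], [-1/4, 1/2, -1]].
det P = 4, so P⁻¹ = [[-1, 1, -1], [5/2, -3, 7/2], [-11/4, 7/2, -15/4]].
Q⁻¹N = [[0, 15, 14], [18, -8, -12], [-5, 5, 6]].
X = (Q⁻¹N)P⁻¹ = [[-1, 4, 0], [-5, 0, -1], [1, 1, 0]].

X = [[-1, 4, 0], [-5, 0, -1], [1, 1, 0]]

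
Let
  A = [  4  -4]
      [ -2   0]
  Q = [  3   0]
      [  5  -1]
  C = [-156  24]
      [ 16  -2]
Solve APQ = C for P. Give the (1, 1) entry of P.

-1

P = A⁻¹CQ⁻¹ (apply A⁻¹ on the left and Q⁻¹ on the right).
det A = -8; the adjugate gives A⁻¹ = [[0, -1/2], [-1/4, -1/2]].
det Q = -3, so Q⁻¹ = [[1/3, 0], [5/3, -1]].
A⁻¹C = [[-8, 1], [31, -5]].
P = (A⁻¹C)Q⁻¹ = [[-1, -1], [2, 5]].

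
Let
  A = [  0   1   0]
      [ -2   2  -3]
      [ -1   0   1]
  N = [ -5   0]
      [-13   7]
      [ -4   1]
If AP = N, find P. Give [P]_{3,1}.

-1

Left-multiplying both sides by A⁻¹ gives P = A⁻¹N.
det A = 5; the adjugate gives A⁻¹ = [[2/5, -1/5, -3/5], [1, 0, 0], [2/5, -1/5, 2/5]].
P = A⁻¹N = [[2/5, -1/5, -3/5], [1, 0, 0], [2/5, -1/5, 2/5]] · [[-5, 0], [-13, 7], [-4, 1]] = [[3, -2], [-5, 0], [-1, -1]].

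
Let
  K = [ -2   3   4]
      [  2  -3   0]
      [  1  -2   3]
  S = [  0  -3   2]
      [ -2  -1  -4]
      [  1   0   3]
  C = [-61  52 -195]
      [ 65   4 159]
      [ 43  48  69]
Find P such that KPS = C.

P = [[5, -5, 0], [1, 5, -5], [-4, -2, -3]]

P = K⁻¹CS⁻¹ (apply K⁻¹ on the left and S⁻¹ on the right).
K has determinant -4; K⁻¹ = [[9/4, 17/4, -3], [3/2, 5/2, -2], [1/4, 1/4, 0]].
S has determinant -4; S⁻¹ = [[3/4, -9/4, -7/2], [-1/2, 1/2, 1], [-1/4, 3/4, 3/2]].
K⁻¹C = [[10, -10, 30], [-15, -8, -33], [1, 14, -9]].
P = (K⁻¹C)S⁻¹ = [[5, -5, 0], [1, 5, -5], [-4, -2, -3]].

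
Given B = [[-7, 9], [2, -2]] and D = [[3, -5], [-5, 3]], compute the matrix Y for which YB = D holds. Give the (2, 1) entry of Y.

Right-multiplying both sides by B⁻¹ gives Y = DB⁻¹.
det B = -4, so B⁻¹ = [[1/2, 9/4], [1/2, 7/4]].
Y = DB⁻¹ = [[3, -5], [-5, 3]] · [[1/2, 9/4], [1/2, 7/4]] = [[-1, -2], [-1, -6]].

-1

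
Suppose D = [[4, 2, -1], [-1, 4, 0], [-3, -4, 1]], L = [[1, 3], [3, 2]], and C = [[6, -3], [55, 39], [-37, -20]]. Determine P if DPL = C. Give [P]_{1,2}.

Left-multiply by D⁻¹ and right-multiply by L⁻¹: P = D⁻¹CL⁻¹.
D has determinant 2; D⁻¹ = [[2, 1, 2], [1/2, 1/2, 1/2], [8, 5, 9]].
det L = -7; the adjugate gives L⁻¹ = [[-2/7, 3/7], [3/7, -1/7]].
D⁻¹C = [[-7, -7], [12, 8], [-10, -9]].
P = (D⁻¹C)L⁻¹ = [[-1, -2], [0, 4], [-1, -3]].

-2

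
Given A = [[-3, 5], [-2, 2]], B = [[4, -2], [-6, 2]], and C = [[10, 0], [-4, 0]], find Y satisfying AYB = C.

Left-multiply by A⁻¹ and right-multiply by B⁻¹: Y = A⁻¹CB⁻¹.
A has determinant 4; A⁻¹ = [[1/2, -5/4], [1/2, -3/4]].
B has determinant -4; B⁻¹ = [[-1/2, -1/2], [-3/2, -1]].
A⁻¹C = [[10, 0], [8, 0]].
Y = (A⁻¹C)B⁻¹ = [[-5, -5], [-4, -4]].

Y = [[-5, -5], [-4, -4]]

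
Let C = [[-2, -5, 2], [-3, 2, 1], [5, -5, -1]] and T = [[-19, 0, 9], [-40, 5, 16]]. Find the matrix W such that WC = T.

W = [[2, 5, 0], [5, 0, -6]]

Since C sits to the right of W, W = TC⁻¹.
det C = -6, so C⁻¹ = [[-1/2, 5/2, 3/2], [-1/3, 4/3, 2/3], [-5/6, 35/6, 19/6]].
W = TC⁻¹ = [[-19, 0, 9], [-40, 5, 16]] · [[-1/2, 5/2, 3/2], [-1/3, 4/3, 2/3], [-5/6, 35/6, 19/6]] = [[2, 5, 0], [5, 0, -6]].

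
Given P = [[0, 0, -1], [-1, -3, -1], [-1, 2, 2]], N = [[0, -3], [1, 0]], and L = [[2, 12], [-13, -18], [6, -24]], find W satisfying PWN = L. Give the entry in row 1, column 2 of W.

Left-multiply by P⁻¹ and right-multiply by N⁻¹: W = P⁻¹LN⁻¹.
P has determinant 5; P⁻¹ = [[-4/5, -2/5, -3/5], [3/5, -1/5, 1/5], [-1, 0, 0]].
det N = 3; the adjugate gives N⁻¹ = [[0, 1], [-1/3, 0]].
P⁻¹L = [[0, 12], [5, 6], [-2, -12]].
W = (P⁻¹L)N⁻¹ = [[-4, 0], [-2, 5], [4, -2]].

0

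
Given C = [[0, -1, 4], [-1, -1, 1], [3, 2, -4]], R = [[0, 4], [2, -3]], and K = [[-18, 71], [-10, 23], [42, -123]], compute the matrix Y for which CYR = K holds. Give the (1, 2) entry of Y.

5

Y = C⁻¹KR⁻¹ (apply C⁻¹ on the left and R⁻¹ on the right).
C has determinant 5; C⁻¹ = [[2/5, 4/5, 3/5], [-1/5, -12/5, -4/5], [1/5, -3/5, -1/5]].
R has determinant -8; R⁻¹ = [[3/8, 1/2], [1/4, 0]].
C⁻¹K = [[10, -27], [-6, 29], [-6, 25]].
Y = (C⁻¹K)R⁻¹ = [[-3, 5], [5, -3], [4, -3]].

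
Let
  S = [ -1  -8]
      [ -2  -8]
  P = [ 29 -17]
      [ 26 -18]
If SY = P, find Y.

Since S multiplies Y on the left, Y = S⁻¹P.
S has determinant -8; S⁻¹ = [[1, -1], [-1/4, 1/8]].
Y = S⁻¹P = [[1, -1], [-1/4, 1/8]] · [[29, -17], [26, -18]] = [[3, 1], [-4, 2]].

Y = [[3, 1], [-4, 2]]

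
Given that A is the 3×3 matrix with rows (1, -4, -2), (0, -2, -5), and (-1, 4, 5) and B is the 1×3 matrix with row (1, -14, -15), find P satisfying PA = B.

P = [[5, 5, 4]]

A is on the right of P, so right-multiply by A⁻¹: P = BA⁻¹.
det A = -6; the adjugate gives A⁻¹ = [[-5/3, -2, -8/3], [-5/6, -1/2, -5/6], [1/3, 0, 1/3]].
P = BA⁻¹ = [[1, -14, -15]] · [[-5/3, -2, -8/3], [-5/6, -1/2, -5/6], [1/3, 0, 1/3]] = [[5, 5, 4]].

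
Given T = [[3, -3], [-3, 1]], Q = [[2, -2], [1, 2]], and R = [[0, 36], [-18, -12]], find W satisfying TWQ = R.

W = [[3, 3], [5, -1]]

Isolating W: multiply by T⁻¹ from the left and Q⁻¹ from the right, so W = T⁻¹RQ⁻¹.
T has determinant -6; T⁻¹ = [[-1/6, -1/2], [-1/2, -1/2]].
det Q = 6, so Q⁻¹ = [[1/3, 1/3], [-1/6, 1/3]].
T⁻¹R = [[9, 0], [9, -12]].
W = (T⁻¹R)Q⁻¹ = [[3, 3], [5, -1]].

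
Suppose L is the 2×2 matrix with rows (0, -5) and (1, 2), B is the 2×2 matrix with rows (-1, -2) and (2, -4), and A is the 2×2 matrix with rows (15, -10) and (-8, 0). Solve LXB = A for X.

X = [[2, 0], [1, -1]]

Left-multiply by L⁻¹ and right-multiply by B⁻¹: X = L⁻¹AB⁻¹.
L has determinant 5; L⁻¹ = [[2/5, 1], [-1/5, 0]].
det B = 8; the adjugate gives B⁻¹ = [[-1/2, 1/4], [-1/4, -1/8]].
L⁻¹A = [[-2, -4], [-3, 2]].
X = (L⁻¹A)B⁻¹ = [[2, 0], [1, -1]].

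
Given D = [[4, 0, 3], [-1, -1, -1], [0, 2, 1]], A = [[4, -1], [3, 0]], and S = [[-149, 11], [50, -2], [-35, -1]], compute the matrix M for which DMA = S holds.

Left-multiply by D⁻¹ and right-multiply by A⁻¹: M = D⁻¹SA⁻¹.
det D = -2, so D⁻¹ = [[-1/2, -3, -3/2], [-1/2, -2, -1/2], [1, 4, 2]].
det A = 3; the adjugate gives A⁻¹ = [[0, 1/3], [-1, 4/3]].
D⁻¹S = [[-23, 2], [-8, -1], [-19, 1]].
M = (D⁻¹S)A⁻¹ = [[-2, -5], [1, -4], [-1, -5]].

M = [[-2, -5], [1, -4], [-1, -5]]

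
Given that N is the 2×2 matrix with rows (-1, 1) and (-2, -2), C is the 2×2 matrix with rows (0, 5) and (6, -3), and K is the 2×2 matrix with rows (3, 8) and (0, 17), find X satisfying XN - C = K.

X = [[5, -4], [4, -5]]

XN = K + C = [[3, 13], [6, 14]].
Since N sits to the right of X, X = (K + C)N⁻¹.
N has determinant 4; N⁻¹ = [[-1/2, -1/4], [1/2, -1/4]].
X = (K + C)N⁻¹ = [[5, -4], [4, -5]].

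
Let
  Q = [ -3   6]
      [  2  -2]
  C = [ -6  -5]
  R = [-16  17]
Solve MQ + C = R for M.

M = [[4, 1]]

MQ = R − C = [[-10, 22]].
Since Q sits to the right of M, M = (R − C)Q⁻¹.
det Q = -6, so Q⁻¹ = [[1/3, 1], [1/3, 1/2]].
M = (R − C)Q⁻¹ = [[4, 1]].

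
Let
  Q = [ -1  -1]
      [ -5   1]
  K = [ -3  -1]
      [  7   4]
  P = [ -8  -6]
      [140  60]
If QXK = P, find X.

Left-multiply by Q⁻¹ and right-multiply by K⁻¹: X = Q⁻¹PK⁻¹.
det Q = -6; the adjugate gives Q⁻¹ = [[-1/6, -1/6], [-5/6, 1/6]].
det K = -5, so K⁻¹ = [[-4/5, -1/5], [7/5, 3/5]].
Q⁻¹P = [[-22, -9], [30, 15]].
X = (Q⁻¹P)K⁻¹ = [[5, -1], [-3, 3]].

X = [[5, -1], [-3, 3]]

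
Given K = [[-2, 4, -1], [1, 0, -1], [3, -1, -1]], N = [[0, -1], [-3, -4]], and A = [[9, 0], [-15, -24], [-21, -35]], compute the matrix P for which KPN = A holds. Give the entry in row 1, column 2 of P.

Isolating P: multiply by K⁻¹ from the left and N⁻¹ from the right, so P = K⁻¹AN⁻¹.
K has determinant -5; K⁻¹ = [[1/5, -1, 4/5], [2/5, -1, 3/5], [1/5, -2, 4/5]].
det N = -3, so N⁻¹ = [[4/3, -1/3], [-1, 0]].
K⁻¹A = [[0, -4], [6, 3], [15, 20]].
P = (K⁻¹A)N⁻¹ = [[4, 0], [5, -2], [0, -5]].

0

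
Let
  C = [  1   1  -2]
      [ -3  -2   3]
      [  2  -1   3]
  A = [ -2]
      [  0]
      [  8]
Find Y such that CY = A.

Y = [[1], [3], [3]]

Since C multiplies Y on the left, Y = C⁻¹A.
C has determinant -2; C⁻¹ = [[3/2, 1/2, 1/2], [-15/2, -7/2, -3/2], [-7/2, -3/2, -1/2]].
Y = C⁻¹A = [[3/2, 1/2, 1/2], [-15/2, -7/2, -3/2], [-7/2, -3/2, -1/2]] · [[-2], [0], [8]] = [[1], [3], [3]].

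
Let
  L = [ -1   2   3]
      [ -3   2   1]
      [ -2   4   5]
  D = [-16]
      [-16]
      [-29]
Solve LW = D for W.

Left-multiplying both sides by L⁻¹ gives W = L⁻¹D.
det L = -4; the adjugate gives L⁻¹ = [[-3/2, -1/2, 1], [-13/4, -1/4, 2], [2, 0, -1]].
W = L⁻¹D = [[-3/2, -1/2, 1], [-13/4, -1/4, 2], [2, 0, -1]] · [[-16], [-16], [-29]] = [[3], [-2], [-3]].

W = [[3], [-2], [-3]]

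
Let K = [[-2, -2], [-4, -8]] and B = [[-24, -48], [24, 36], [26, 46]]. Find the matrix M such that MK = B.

Right-multiplying both sides by K⁻¹ gives M = BK⁻¹.
det K = 8; the adjugate gives K⁻¹ = [[-1, 1/4], [1/2, -1/4]].
M = BK⁻¹ = [[-24, -48], [24, 36], [26, 46]] · [[-1, 1/4], [1/2, -1/4]] = [[0, 6], [-6, -3], [-3, -5]].

M = [[0, 6], [-6, -3], [-3, -5]]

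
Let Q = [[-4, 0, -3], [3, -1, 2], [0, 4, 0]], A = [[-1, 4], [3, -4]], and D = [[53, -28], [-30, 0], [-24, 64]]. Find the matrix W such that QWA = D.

Left-multiply by Q⁻¹ and right-multiply by A⁻¹: W = Q⁻¹DA⁻¹.
det Q = -4, so Q⁻¹ = [[2, 3, 3/4], [0, 0, 1/4], [-3, -4, -1]].
det A = -8, so A⁻¹ = [[1/2, 1/2], [3/8, 1/8]].
Q⁻¹D = [[-2, -8], [-6, 16], [-15, 20]].
W = (Q⁻¹D)A⁻¹ = [[-4, -2], [3, -1], [0, -5]].

W = [[-4, -2], [3, -1], [0, -5]]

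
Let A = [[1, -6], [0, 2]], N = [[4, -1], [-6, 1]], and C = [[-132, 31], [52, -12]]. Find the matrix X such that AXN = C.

Isolating X: multiply by A⁻¹ from the left and N⁻¹ from the right, so X = A⁻¹CN⁻¹.
A has determinant 2; A⁻¹ = [[1, 3], [0, 1/2]].
det N = -2, so N⁻¹ = [[-1/2, -1/2], [-3, -2]].
A⁻¹C = [[24, -5], [26, -6]].
X = (A⁻¹C)N⁻¹ = [[3, -2], [5, -1]].

X = [[3, -2], [5, -1]]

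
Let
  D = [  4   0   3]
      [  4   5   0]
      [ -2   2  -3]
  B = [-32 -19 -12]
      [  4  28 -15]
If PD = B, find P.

D is on the right of P, so right-multiply by D⁻¹: P = BD⁻¹.
det D = -6; the adjugate gives D⁻¹ = [[5/2, -1, 5/2], [-2, 1, -2], [-3, 4/3, -10/3]].
P = BD⁻¹ = [[-32, -19, -12], [4, 28, -15]] · [[5/2, -1, 5/2], [-2, 1, -2], [-3, 4/3, -10/3]] = [[-6, -3, -2], [-1, 4, 4]].

P = [[-6, -3, -2], [-1, 4, 4]]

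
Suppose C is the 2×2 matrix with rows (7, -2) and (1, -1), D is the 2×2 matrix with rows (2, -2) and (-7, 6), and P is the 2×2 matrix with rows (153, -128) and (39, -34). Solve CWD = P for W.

Isolating W: multiply by C⁻¹ from the left and D⁻¹ from the right, so W = C⁻¹PD⁻¹.
C has determinant -5; C⁻¹ = [[1/5, -2/5], [1/5, -7/5]].
D has determinant -2; D⁻¹ = [[-3, -1], [-7/2, -1]].
C⁻¹P = [[15, -12], [-24, 22]].
W = (C⁻¹P)D⁻¹ = [[-3, -3], [-5, 2]].

W = [[-3, -3], [-5, 2]]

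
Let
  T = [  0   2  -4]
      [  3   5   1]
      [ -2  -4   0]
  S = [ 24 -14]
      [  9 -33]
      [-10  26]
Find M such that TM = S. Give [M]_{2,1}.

Left-multiplying both sides by T⁻¹ gives M = T⁻¹S.
det T = 4, so T⁻¹ = [[1, 4, 11/2], [-1/2, -2, -3], [-1/2, -1, -3/2]].
M = T⁻¹S = [[1, 4, 11/2], [-1/2, -2, -3], [-1/2, -1, -3/2]] · [[24, -14], [9, -33], [-10, 26]] = [[5, -3], [0, -5], [-6, 1]].

0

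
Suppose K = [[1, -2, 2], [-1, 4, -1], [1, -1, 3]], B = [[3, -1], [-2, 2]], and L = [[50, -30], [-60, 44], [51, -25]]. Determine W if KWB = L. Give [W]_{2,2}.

4

W = K⁻¹LB⁻¹ (apply K⁻¹ on the left and B⁻¹ on the right).
det K = 1; the adjugate gives K⁻¹ = [[11, 4, -6], [2, 1, -1], [-3, -1, 2]].
B has determinant 4; B⁻¹ = [[1/2, 1/4], [1/2, 3/4]].
K⁻¹L = [[4, -4], [-11, 9], [12, -4]].
W = (K⁻¹L)B⁻¹ = [[0, -2], [-1, 4], [4, 0]].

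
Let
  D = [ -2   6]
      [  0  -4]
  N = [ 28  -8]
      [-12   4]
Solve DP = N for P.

D is on the left of P, so left-multiply by D⁻¹: P = D⁻¹N.
det D = 8; the adjugate gives D⁻¹ = [[-1/2, -3/4], [0, -1/4]].
P = D⁻¹N = [[-1/2, -3/4], [0, -1/4]] · [[28, -8], [-12, 4]] = [[-5, 1], [3, -1]].

P = [[-5, 1], [3, -1]]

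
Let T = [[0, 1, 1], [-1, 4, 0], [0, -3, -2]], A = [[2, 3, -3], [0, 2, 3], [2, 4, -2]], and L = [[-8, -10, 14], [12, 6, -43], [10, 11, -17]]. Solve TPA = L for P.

P = T⁻¹LA⁻¹ (apply T⁻¹ on the left and A⁻¹ on the right).
T has determinant 1; T⁻¹ = [[-8, -1, -4], [-2, 0, -1], [3, 0, 1]].
det A = -2; the adjugate gives A⁻¹ = [[8, 3, -15/2], [-3, -1, 3], [2, 1, -2]].
T⁻¹L = [[12, 30, -1], [6, 9, -11], [-14, -19, 25]].
P = (T⁻¹L)A⁻¹ = [[4, 5, 2], [-1, -2, 4], [-5, 2, -2]].

P = [[4, 5, 2], [-1, -2, 4], [-5, 2, -2]]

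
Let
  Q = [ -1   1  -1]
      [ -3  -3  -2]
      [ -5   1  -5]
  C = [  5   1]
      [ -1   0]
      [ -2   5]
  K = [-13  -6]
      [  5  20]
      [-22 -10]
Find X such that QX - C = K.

X = [[0, -5], [-4, -5], [4, 5]]

QX = K + C = [[-8, -5], [4, 20], [-24, -5]].
Left-multiplying both sides by Q⁻¹ gives X = Q⁻¹(K + C).
det Q = -4; the adjugate gives Q⁻¹ = [[-17/4, -1, 5/4], [5/4, 0, -1/4], [9/2, 1, -3/2]].
X = Q⁻¹(K + C) = [[0, -5], [-4, -5], [4, 5]].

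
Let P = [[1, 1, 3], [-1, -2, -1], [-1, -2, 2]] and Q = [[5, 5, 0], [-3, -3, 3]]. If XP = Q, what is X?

X = [[5, 5, -5], [-3, -4, 4]]

P is on the right of X, so right-multiply by P⁻¹: X = QP⁻¹.
det P = -3; the adjugate gives P⁻¹ = [[2, 8/3, -5/3], [-1, -5/3, 2/3], [0, -1/3, 1/3]].
X = QP⁻¹ = [[5, 5, 0], [-3, -3, 3]] · [[2, 8/3, -5/3], [-1, -5/3, 2/3], [0, -1/3, 1/3]] = [[5, 5, -5], [-3, -4, 4]].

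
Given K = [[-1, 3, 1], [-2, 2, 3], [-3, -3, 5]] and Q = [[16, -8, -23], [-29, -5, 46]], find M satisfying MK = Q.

M = [[-5, -1, -3], [1, 5, 6]]

Since K sits to the right of M, M = QK⁻¹.
det K = -4, so K⁻¹ = [[-19/4, 9/2, -7/4], [-1/4, 1/2, -1/4], [-3, 3, -1]].
M = QK⁻¹ = [[16, -8, -23], [-29, -5, 46]] · [[-19/4, 9/2, -7/4], [-1/4, 1/2, -1/4], [-3, 3, -1]] = [[-5, -1, -3], [1, 5, 6]].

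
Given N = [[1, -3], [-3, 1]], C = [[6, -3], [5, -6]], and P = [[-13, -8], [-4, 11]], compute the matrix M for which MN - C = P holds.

MN = P + C = [[-7, -11], [1, 5]].
Since N sits to the right of M, M = (P + C)N⁻¹.
det N = -8; the adjugate gives N⁻¹ = [[-1/8, -3/8], [-3/8, -1/8]].
M = (P + C)N⁻¹ = [[5, 4], [-2, -1]].

M = [[5, 4], [-2, -1]]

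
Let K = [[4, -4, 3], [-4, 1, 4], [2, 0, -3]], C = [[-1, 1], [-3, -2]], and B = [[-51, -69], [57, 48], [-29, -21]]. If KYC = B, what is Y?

Left-multiply by K⁻¹ and right-multiply by C⁻¹: Y = K⁻¹BC⁻¹.
det K = -2, so K⁻¹ = [[3/2, 6, 19/2], [2, 9, 14], [1, 4, 6]].
C has determinant 5; C⁻¹ = [[-2/5, -1/5], [3/5, -1/5]].
K⁻¹B = [[-10, -15], [5, 0], [3, -3]].
Y = (K⁻¹B)C⁻¹ = [[-5, 5], [-2, -1], [-3, 0]].

Y = [[-5, 5], [-2, -1], [-3, 0]]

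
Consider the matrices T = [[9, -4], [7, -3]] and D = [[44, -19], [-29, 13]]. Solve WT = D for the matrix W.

W = [[1, 5], [-4, 1]]

T is on the right of W, so right-multiply by T⁻¹: W = DT⁻¹.
det T = 1; the adjugate gives T⁻¹ = [[-3, 4], [-7, 9]].
W = DT⁻¹ = [[44, -19], [-29, 13]] · [[-3, 4], [-7, 9]] = [[1, 5], [-4, 1]].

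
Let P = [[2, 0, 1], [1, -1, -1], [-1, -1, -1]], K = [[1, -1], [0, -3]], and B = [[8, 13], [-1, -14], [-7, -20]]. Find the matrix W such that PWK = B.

W = [[3, -2], [2, -4], [2, -3]]

Left-multiply by P⁻¹ and right-multiply by K⁻¹: W = P⁻¹BK⁻¹.
det P = -2; the adjugate gives P⁻¹ = [[0, 1/2, -1/2], [-1, 1/2, -3/2], [1, -1, 1]].
det K = -3; the adjugate gives K⁻¹ = [[1, -1/3], [0, -1/3]].
P⁻¹B = [[3, 3], [2, 10], [2, 7]].
W = (P⁻¹B)K⁻¹ = [[3, -2], [2, -4], [2, -3]].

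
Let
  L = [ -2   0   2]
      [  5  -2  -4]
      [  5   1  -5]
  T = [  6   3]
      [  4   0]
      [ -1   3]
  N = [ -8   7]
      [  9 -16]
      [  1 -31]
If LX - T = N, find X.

X = [[-1, -2], [-5, -3], [-2, 3]]

LX = N + T = [[-2, 10], [13, -16], [0, -28]].
Since L multiplies X on the left, X = L⁻¹(N + T).
det L = 2; the adjugate gives L⁻¹ = [[7, 1, 2], [5/2, 0, 1], [15/2, 1, 2]].
X = L⁻¹(N + T) = [[-1, -2], [-5, -3], [-2, 3]].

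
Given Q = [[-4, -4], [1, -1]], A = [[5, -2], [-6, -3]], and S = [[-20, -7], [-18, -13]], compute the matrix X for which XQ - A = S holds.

XQ = S + A = [[-15, -9], [-24, -16]].
Q is on the right of X, so right-multiply by Q⁻¹: X = (S + A)Q⁻¹.
Q has determinant 8; Q⁻¹ = [[-1/8, 1/2], [-1/8, -1/2]].
X = (S + A)Q⁻¹ = [[3, -3], [5, -4]].

X = [[3, -3], [5, -4]]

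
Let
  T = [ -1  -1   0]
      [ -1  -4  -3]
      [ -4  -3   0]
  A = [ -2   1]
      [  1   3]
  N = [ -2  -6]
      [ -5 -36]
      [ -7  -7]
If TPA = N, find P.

Left-multiply by T⁻¹ and right-multiply by A⁻¹: P = T⁻¹NA⁻¹.
det T = -3; the adjugate gives T⁻¹ = [[3, 0, -1], [-4, 0, 1], [13/3, -1/3, -1]].
det A = -7; the adjugate gives A⁻¹ = [[-3/7, 1/7], [1/7, 2/7]].
T⁻¹N = [[1, -11], [1, 17], [0, -7]].
P = (T⁻¹N)A⁻¹ = [[-2, -3], [2, 5], [-1, -2]].

P = [[-2, -3], [2, 5], [-1, -2]]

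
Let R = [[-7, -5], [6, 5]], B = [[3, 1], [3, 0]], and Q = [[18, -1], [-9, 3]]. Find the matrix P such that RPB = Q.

P = [[-2, -1], [3, 0]]

P = R⁻¹QB⁻¹ (apply R⁻¹ on the left and B⁻¹ on the right).
R has determinant -5; R⁻¹ = [[-1, -1], [6/5, 7/5]].
B has determinant -3; B⁻¹ = [[0, 1/3], [1, -1]].
R⁻¹Q = [[-9, -2], [9, 3]].
P = (R⁻¹Q)B⁻¹ = [[-2, -1], [3, 0]].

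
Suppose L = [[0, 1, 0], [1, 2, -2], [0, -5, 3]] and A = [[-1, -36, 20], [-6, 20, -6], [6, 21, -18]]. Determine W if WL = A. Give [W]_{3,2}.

Since L sits to the right of W, W = AL⁻¹.
L has determinant -3; L⁻¹ = [[4/3, 1, 2/3], [1, 0, 0], [5/3, 0, 1/3]].
W = AL⁻¹ = [[-1, -36, 20], [-6, 20, -6], [6, 21, -18]] · [[4/3, 1, 2/3], [1, 0, 0], [5/3, 0, 1/3]] = [[-4, -1, 6], [2, -6, -6], [-1, 6, -2]].

6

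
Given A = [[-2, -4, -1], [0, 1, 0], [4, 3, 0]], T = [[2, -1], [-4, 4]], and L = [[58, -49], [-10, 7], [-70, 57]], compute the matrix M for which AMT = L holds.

M = A⁻¹LT⁻¹ (apply A⁻¹ on the left and T⁻¹ on the right).
A has determinant 4; A⁻¹ = [[0, -3/4, 1/4], [0, 1, 0], [-1, -5/2, -1/2]].
T has determinant 4; T⁻¹ = [[1, 1/4], [1, 1/2]].
A⁻¹L = [[-10, 9], [-10, 7], [2, 3]].
M = (A⁻¹L)T⁻¹ = [[-1, 2], [-3, 1], [5, 2]].

M = [[-1, 2], [-3, 1], [5, 2]]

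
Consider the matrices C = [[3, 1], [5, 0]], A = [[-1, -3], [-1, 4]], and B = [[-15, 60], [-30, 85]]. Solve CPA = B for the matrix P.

P = [[1, 5], [-3, 0]]

Left-multiply by C⁻¹ and right-multiply by A⁻¹: P = C⁻¹BA⁻¹.
C has determinant -5; C⁻¹ = [[0, 1/5], [1, -3/5]].
det A = -7; the adjugate gives A⁻¹ = [[-4/7, -3/7], [-1/7, 1/7]].
C⁻¹B = [[-6, 17], [3, 9]].
P = (C⁻¹B)A⁻¹ = [[1, 5], [-3, 0]].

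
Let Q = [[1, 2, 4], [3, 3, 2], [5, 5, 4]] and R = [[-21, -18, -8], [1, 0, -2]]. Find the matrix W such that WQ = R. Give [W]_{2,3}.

1

Q is on the right of W, so right-multiply by Q⁻¹: W = RQ⁻¹.
det Q = -2, so Q⁻¹ = [[-1, -6, 4], [1, 8, -5], [0, -5/2, 3/2]].
W = RQ⁻¹ = [[-21, -18, -8], [1, 0, -2]] · [[-1, -6, 4], [1, 8, -5], [0, -5/2, 3/2]] = [[3, 2, -6], [-1, -1, 1]].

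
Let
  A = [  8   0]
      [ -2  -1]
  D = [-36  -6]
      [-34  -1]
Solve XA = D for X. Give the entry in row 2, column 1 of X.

-4

A is on the right of X, so right-multiply by A⁻¹: X = DA⁻¹.
det A = -8, so A⁻¹ = [[1/8, 0], [-1/4, -1]].
X = DA⁻¹ = [[-36, -6], [-34, -1]] · [[1/8, 0], [-1/4, -1]] = [[-3, 6], [-4, 1]].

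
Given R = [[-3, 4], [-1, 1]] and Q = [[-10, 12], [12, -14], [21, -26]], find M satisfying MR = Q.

M = [[2, 4], [-2, -6], [-5, -6]]

Since R sits to the right of M, M = QR⁻¹.
det R = 1, so R⁻¹ = [[1, -4], [1, -3]].
M = QR⁻¹ = [[-10, 12], [12, -14], [21, -26]] · [[1, -4], [1, -3]] = [[2, 4], [-2, -6], [-5, -6]].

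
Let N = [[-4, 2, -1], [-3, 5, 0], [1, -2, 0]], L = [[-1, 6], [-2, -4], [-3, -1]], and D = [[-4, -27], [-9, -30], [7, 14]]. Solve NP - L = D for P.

NP = D + L = [[-5, -21], [-11, -34], [4, 13]].
Since N multiplies P on the left, P = N⁻¹(D + L).
det N = -1; the adjugate gives N⁻¹ = [[0, -2, -5], [0, -1, -3], [-1, 6, 14]].
P = N⁻¹(D + L) = [[2, 3], [-1, -5], [-5, -1]].

P = [[2, 3], [-1, -5], [-5, -1]]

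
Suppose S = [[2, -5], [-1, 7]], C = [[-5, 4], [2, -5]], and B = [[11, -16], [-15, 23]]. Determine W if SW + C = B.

SW = B − C = [[16, -20], [-17, 28]].
Since S multiplies W on the left, W = S⁻¹(B − C).
det S = 9; the adjugate gives S⁻¹ = [[7/9, 5/9], [1/9, 2/9]].
W = S⁻¹(B − C) = [[3, 0], [-2, 4]].

W = [[3, 0], [-2, 4]]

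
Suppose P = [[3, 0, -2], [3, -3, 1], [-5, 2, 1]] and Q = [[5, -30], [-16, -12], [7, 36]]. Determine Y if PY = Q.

Since P multiplies Y on the left, Y = P⁻¹Q.
det P = 3, so P⁻¹ = [[-5/3, -4/3, -2], [-8/3, -7/3, -3], [-3, -2, -3]].
Y = P⁻¹Q = [[-5/3, -4/3, -2], [-8/3, -7/3, -3], [-3, -2, -3]] · [[5, -30], [-16, -12], [7, 36]] = [[-1, -6], [3, 0], [-4, 6]].

Y = [[-1, -6], [3, 0], [-4, 6]]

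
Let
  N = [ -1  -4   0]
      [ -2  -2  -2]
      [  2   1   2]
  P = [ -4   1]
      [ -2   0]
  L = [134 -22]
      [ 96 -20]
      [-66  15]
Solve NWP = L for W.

W = N⁻¹LP⁻¹ (apply N⁻¹ on the left and P⁻¹ on the right).
det N = 2, so N⁻¹ = [[-1, 4, 4], [0, -1, -1], [1, -7/2, -3]].
det P = 2, so P⁻¹ = [[0, -1/2], [1, -2]].
N⁻¹L = [[-14, 2], [-30, 5], [-4, 3]].
W = (N⁻¹L)P⁻¹ = [[2, 3], [5, 5], [3, -4]].

W = [[2, 3], [5, 5], [3, -4]]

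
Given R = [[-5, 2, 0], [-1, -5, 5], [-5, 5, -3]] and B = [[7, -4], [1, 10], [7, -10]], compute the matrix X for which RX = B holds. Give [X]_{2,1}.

Left-multiplying both sides by R⁻¹ gives X = R⁻¹B.
R has determinant -6; R⁻¹ = [[5/3, -1, -5/3], [14/3, -5/2, -25/6], [5, -5/2, -9/2]].
X = R⁻¹B = [[5/3, -1, -5/3], [14/3, -5/2, -25/6], [5, -5/2, -9/2]] · [[7, -4], [1, 10], [7, -10]] = [[-1, 0], [1, -2], [1, 0]].

1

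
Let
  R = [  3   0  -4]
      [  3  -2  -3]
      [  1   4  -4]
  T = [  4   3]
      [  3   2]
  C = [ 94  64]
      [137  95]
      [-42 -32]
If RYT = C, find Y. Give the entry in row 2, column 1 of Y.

Y = R⁻¹CT⁻¹ (apply R⁻¹ on the left and T⁻¹ on the right).
R has determinant 4; R⁻¹ = [[5, -4, -2], [9/4, -2, -3/4], [7/2, -3, -3/2]].
det T = -1, so T⁻¹ = [[-2, 3], [3, -4]].
R⁻¹C = [[6, 4], [-31, -22], [-19, -13]].
Y = (R⁻¹C)T⁻¹ = [[0, 2], [-4, -5], [-1, -5]].

-4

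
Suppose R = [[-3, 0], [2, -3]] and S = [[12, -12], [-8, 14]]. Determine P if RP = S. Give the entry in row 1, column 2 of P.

4

Since R multiplies P on the left, P = R⁻¹S.
det R = 9; the adjugate gives R⁻¹ = [[-1/3, 0], [-2/9, -1/3]].
P = R⁻¹S = [[-1/3, 0], [-2/9, -1/3]] · [[12, -12], [-8, 14]] = [[-4, 4], [0, -2]].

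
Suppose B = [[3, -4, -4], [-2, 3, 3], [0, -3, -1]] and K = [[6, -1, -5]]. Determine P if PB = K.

P = [[4, 3, -2]]

Since B sits to the right of P, P = KB⁻¹.
det B = 2; the adjugate gives B⁻¹ = [[3, 4, 0], [-1, -3/2, -1/2], [3, 9/2, 1/2]].
P = KB⁻¹ = [[6, -1, -5]] · [[3, 4, 0], [-1, -3/2, -1/2], [3, 9/2, 1/2]] = [[4, 3, -2]].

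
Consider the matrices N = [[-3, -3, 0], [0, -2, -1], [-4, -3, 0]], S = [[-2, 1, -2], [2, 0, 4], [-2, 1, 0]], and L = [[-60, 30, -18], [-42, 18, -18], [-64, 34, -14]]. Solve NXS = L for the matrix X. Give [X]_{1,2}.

Isolating X: multiply by N⁻¹ from the left and S⁻¹ from the right, so X = N⁻¹LS⁻¹.
det N = -3, so N⁻¹ = [[1, 0, -1], [-4/3, 0, 1], [8/3, -1, -2]].
S has determinant -4; S⁻¹ = [[1, 1/2, -1], [2, 1, -1], [-1/2, 0, 1/2]].
N⁻¹L = [[4, -4, -4], [16, -6, 10], [10, -6, -2]].
X = (N⁻¹L)S⁻¹ = [[-2, -2, -2], [-1, 2, -5], [-1, -1, -5]].

-2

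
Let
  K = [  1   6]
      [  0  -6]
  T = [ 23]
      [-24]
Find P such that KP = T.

Since K multiplies P on the left, P = K⁻¹T.
K has determinant -6; K⁻¹ = [[1, 1], [0, -1/6]].
P = K⁻¹T = [[1, 1], [0, -1/6]] · [[23], [-24]] = [[-1], [4]].

P = [[-1], [4]]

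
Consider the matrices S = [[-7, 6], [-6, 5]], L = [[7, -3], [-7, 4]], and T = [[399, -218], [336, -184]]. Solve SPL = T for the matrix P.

P = [[2, 5], [4, -2]]

P = S⁻¹TL⁻¹ (apply S⁻¹ on the left and L⁻¹ on the right).
det S = 1, so S⁻¹ = [[5, -6], [6, -7]].
L has determinant 7; L⁻¹ = [[4/7, 3/7], [1, 1]].
S⁻¹T = [[-21, 14], [42, -20]].
P = (S⁻¹T)L⁻¹ = [[2, 5], [4, -2]].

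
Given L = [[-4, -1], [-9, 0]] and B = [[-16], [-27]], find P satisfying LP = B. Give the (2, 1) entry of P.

4

L is on the left of P, so left-multiply by L⁻¹: P = L⁻¹B.
L has determinant -9; L⁻¹ = [[0, -1/9], [-1, 4/9]].
P = L⁻¹B = [[0, -1/9], [-1, 4/9]] · [[-16], [-27]] = [[3], [4]].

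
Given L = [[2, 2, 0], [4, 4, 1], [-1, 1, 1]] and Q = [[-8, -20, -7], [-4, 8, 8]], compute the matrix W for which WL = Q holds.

W = [[-5, -1, -6], [-3, 2, 6]]

Since L sits to the right of W, W = QL⁻¹.
det L = -4, so L⁻¹ = [[-3/4, 1/2, -1/2], [5/4, -1/2, 1/2], [-2, 1, 0]].
W = QL⁻¹ = [[-8, -20, -7], [-4, 8, 8]] · [[-3/4, 1/2, -1/2], [5/4, -1/2, 1/2], [-2, 1, 0]] = [[-5, -1, -6], [-3, 2, 6]].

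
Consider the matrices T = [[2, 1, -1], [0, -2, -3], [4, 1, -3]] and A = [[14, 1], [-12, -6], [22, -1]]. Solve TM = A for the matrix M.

M = [[4, -1], [6, 3], [0, 0]]

Since T multiplies M on the left, M = T⁻¹A.
det T = -2; the adjugate gives T⁻¹ = [[-9/2, -1, 5/2], [6, 1, -3], [-4, -1, 2]].
M = T⁻¹A = [[-9/2, -1, 5/2], [6, 1, -3], [-4, -1, 2]] · [[14, 1], [-12, -6], [22, -1]] = [[4, -1], [6, 3], [0, 0]].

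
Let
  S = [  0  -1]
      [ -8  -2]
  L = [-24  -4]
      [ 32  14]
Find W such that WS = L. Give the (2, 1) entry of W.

-6

Right-multiplying both sides by S⁻¹ gives W = LS⁻¹.
det S = -8; the adjugate gives S⁻¹ = [[1/4, -1/8], [-1, 0]].
W = LS⁻¹ = [[-24, -4], [32, 14]] · [[1/4, -1/8], [-1, 0]] = [[-2, 3], [-6, -4]].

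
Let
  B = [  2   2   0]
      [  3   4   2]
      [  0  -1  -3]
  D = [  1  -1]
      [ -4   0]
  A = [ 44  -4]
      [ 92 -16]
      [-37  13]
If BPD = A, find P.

P = [[-2, -5], [4, 0], [3, -2]]

Isolating P: multiply by B⁻¹ from the left and D⁻¹ from the right, so P = B⁻¹AD⁻¹.
det B = -2, so B⁻¹ = [[5, -3, -2], [-9/2, 3, 2], [3/2, -1, -1]].
det D = -4, so D⁻¹ = [[0, -1/4], [-1, -1/4]].
B⁻¹A = [[18, 2], [4, -4], [11, -3]].
P = (B⁻¹A)D⁻¹ = [[-2, -5], [4, 0], [3, -2]].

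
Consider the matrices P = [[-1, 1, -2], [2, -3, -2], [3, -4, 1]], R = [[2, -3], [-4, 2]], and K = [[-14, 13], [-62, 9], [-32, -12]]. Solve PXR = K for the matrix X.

X = [[-2, 5], [-5, -1], [0, -4]]

Left-multiply by P⁻¹ and right-multiply by R⁻¹: X = P⁻¹KR⁻¹.
det P = 1, so P⁻¹ = [[-11, 7, -8], [-8, 5, -6], [1, -1, 1]].
det R = -8, so R⁻¹ = [[-1/4, -3/8], [-1/2, -1/4]].
P⁻¹K = [[-24, 16], [-6, 13], [16, -8]].
X = (P⁻¹K)R⁻¹ = [[-2, 5], [-5, -1], [0, -4]].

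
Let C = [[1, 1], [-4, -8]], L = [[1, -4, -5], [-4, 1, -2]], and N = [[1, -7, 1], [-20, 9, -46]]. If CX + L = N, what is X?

CX = N − L = [[0, -3, 6], [-16, 8, -44]].
Since C multiplies X on the left, X = C⁻¹(N − L).
det C = -4, so C⁻¹ = [[2, 1/4], [-1, -1/4]].
X = C⁻¹(N − L) = [[-4, -4, 1], [4, 1, 5]].

X = [[-4, -4, 1], [4, 1, 5]]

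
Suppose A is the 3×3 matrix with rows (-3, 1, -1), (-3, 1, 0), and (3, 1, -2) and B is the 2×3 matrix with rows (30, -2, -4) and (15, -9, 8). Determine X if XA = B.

X = [[-4, -2, 4], [-4, -3, -2]]

A is on the right of X, so right-multiply by A⁻¹: X = BA⁻¹.
det A = 6, so A⁻¹ = [[-1/3, 1/6, 1/6], [-1, 3/2, 1/2], [-1, 1, 0]].
X = BA⁻¹ = [[30, -2, -4], [15, -9, 8]] · [[-1/3, 1/6, 1/6], [-1, 3/2, 1/2], [-1, 1, 0]] = [[-4, -2, 4], [-4, -3, -2]].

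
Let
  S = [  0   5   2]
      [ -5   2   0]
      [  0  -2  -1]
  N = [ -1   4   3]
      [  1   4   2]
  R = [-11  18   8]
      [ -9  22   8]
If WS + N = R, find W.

WS = R − N = [[-10, 14, 5], [-10, 18, 6]].
Since S sits to the right of W, W = (R − N)S⁻¹.
S has determinant -5; S⁻¹ = [[2/5, -1/5, 4/5], [1, 0, 2], [-2, 0, -5]].
W = (R − N)S⁻¹ = [[0, 2, -5], [2, 2, -2]].

W = [[0, 2, -5], [2, 2, -2]]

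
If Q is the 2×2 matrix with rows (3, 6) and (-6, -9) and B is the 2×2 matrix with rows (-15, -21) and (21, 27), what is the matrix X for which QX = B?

Left-multiplying both sides by Q⁻¹ gives X = Q⁻¹B.
det Q = 9, so Q⁻¹ = [[-1, -2/3], [2/3, 1/3]].
X = Q⁻¹B = [[-1, -2/3], [2/3, 1/3]] · [[-15, -21], [21, 27]] = [[1, 3], [-3, -5]].

X = [[1, 3], [-3, -5]]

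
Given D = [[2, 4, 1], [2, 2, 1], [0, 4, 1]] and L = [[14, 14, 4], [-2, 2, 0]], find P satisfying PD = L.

P = [[6, 1, -3], [0, -1, 1]]

Since D sits to the right of P, P = LD⁻¹.
D has determinant -4; D⁻¹ = [[1/2, 0, -1/2], [1/2, -1/2, 0], [-2, 2, 1]].
P = LD⁻¹ = [[14, 14, 4], [-2, 2, 0]] · [[1/2, 0, -1/2], [1/2, -1/2, 0], [-2, 2, 1]] = [[6, 1, -3], [0, -1, 1]].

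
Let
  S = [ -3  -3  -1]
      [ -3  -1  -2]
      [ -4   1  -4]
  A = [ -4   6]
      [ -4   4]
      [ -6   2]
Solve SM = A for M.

M = [[-2, -6], [2, 2], [4, 6]]

Since S multiplies M on the left, M = S⁻¹A.
det S = 1, so S⁻¹ = [[6, -13, 5], [-4, 8, -3], [-7, 15, -6]].
M = S⁻¹A = [[6, -13, 5], [-4, 8, -3], [-7, 15, -6]] · [[-4, 6], [-4, 4], [-6, 2]] = [[-2, -6], [2, 2], [4, 6]].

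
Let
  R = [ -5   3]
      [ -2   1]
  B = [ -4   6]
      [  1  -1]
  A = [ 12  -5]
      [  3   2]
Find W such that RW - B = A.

RW = A + B = [[8, 1], [4, 1]].
Since R multiplies W on the left, W = R⁻¹(A + B).
det R = 1, so R⁻¹ = [[1, -3], [2, -5]].
W = R⁻¹(A + B) = [[-4, -2], [-4, -3]].

W = [[-4, -2], [-4, -3]]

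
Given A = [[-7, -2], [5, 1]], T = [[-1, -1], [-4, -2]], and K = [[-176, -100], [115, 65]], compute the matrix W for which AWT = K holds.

W = [[-2, -4], [-5, -5]]

Left-multiply by A⁻¹ and right-multiply by T⁻¹: W = A⁻¹KT⁻¹.
det A = 3; the adjugate gives A⁻¹ = [[1/3, 2/3], [-5/3, -7/3]].
det T = -2, so T⁻¹ = [[1, -1/2], [-2, 1/2]].
A⁻¹K = [[18, 10], [25, 15]].
W = (A⁻¹K)T⁻¹ = [[-2, -4], [-5, -5]].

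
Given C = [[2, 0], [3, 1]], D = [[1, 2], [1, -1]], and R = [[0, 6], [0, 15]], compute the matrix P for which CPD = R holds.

P = [[1, -1], [2, -2]]

P = C⁻¹RD⁻¹ (apply C⁻¹ on the left and D⁻¹ on the right).
det C = 2; the adjugate gives C⁻¹ = [[1/2, 0], [-3/2, 1]].
det D = -3; the adjugate gives D⁻¹ = [[1/3, 2/3], [1/3, -1/3]].
C⁻¹R = [[0, 3], [0, 6]].
P = (C⁻¹R)D⁻¹ = [[1, -1], [2, -2]].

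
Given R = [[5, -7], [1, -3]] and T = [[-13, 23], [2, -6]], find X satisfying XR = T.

X = [[-2, -3], [0, 2]]

Since R sits to the right of X, X = TR⁻¹.
R has determinant -8; R⁻¹ = [[3/8, -7/8], [1/8, -5/8]].
X = TR⁻¹ = [[-13, 23], [2, -6]] · [[3/8, -7/8], [1/8, -5/8]] = [[-2, -3], [0, 2]].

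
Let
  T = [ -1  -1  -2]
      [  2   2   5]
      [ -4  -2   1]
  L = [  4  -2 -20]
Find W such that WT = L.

Since T sits to the right of W, W = LT⁻¹.
T has determinant 2; T⁻¹ = [[6, 5/2, -1/2], [-11, -9/2, 1/2], [2, 1, 0]].
W = LT⁻¹ = [[4, -2, -20]] · [[6, 5/2, -1/2], [-11, -9/2, 1/2], [2, 1, 0]] = [[6, -1, -3]].

W = [[6, -1, -3]]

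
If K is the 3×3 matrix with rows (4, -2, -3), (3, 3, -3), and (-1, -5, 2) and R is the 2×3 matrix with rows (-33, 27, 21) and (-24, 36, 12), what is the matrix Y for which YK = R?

K is on the right of Y, so right-multiply by K⁻¹: Y = RK⁻¹.
det K = 6; the adjugate gives K⁻¹ = [[-3/2, 19/6, 5/2], [-1/2, 5/6, 1/2], [-2, 11/3, 3]].
Y = RK⁻¹ = [[-33, 27, 21], [-24, 36, 12]] · [[-3/2, 19/6, 5/2], [-1/2, 5/6, 1/2], [-2, 11/3, 3]] = [[-6, -5, -6], [-6, -2, -6]].

Y = [[-6, -5, -6], [-6, -2, -6]]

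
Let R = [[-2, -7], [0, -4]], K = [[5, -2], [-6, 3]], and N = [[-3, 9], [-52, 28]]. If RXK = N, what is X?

X = [[-4, 4], [-1, -3]]

Left-multiply by R⁻¹ and right-multiply by K⁻¹: X = R⁻¹NK⁻¹.
det R = 8; the adjugate gives R⁻¹ = [[-1/2, 7/8], [0, -1/4]].
det K = 3, so K⁻¹ = [[1, 2/3], [2, 5/3]].
R⁻¹N = [[-44, 20], [13, -7]].
X = (R⁻¹N)K⁻¹ = [[-4, 4], [-1, -3]].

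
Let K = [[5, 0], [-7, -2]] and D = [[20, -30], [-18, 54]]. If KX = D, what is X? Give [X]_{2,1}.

K is on the left of X, so left-multiply by K⁻¹: X = K⁻¹D.
det K = -10, so K⁻¹ = [[1/5, 0], [-7/10, -1/2]].
X = K⁻¹D = [[1/5, 0], [-7/10, -1/2]] · [[20, -30], [-18, 54]] = [[4, -6], [-5, -6]].

-5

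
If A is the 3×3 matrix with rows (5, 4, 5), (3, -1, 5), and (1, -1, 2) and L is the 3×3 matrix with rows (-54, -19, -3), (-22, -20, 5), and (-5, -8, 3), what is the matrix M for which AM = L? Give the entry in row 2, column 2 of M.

-1

A is on the left of M, so left-multiply by A⁻¹: M = A⁻¹L.
A has determinant 1; A⁻¹ = [[3, -13, 25], [-1, 5, -10], [-2, 9, -17]].
M = A⁻¹L = [[3, -13, 25], [-1, 5, -10], [-2, 9, -17]] · [[-54, -19, -3], [-22, -20, 5], [-5, -8, 3]] = [[-1, 3, 1], [-6, -1, -2], [-5, -6, 0]].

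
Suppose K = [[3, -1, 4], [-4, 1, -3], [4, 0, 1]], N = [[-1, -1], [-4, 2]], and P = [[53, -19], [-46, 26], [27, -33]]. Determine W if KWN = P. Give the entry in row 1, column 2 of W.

Isolating W: multiply by K⁻¹ from the left and N⁻¹ from the right, so W = K⁻¹PN⁻¹.
det K = -5; the adjugate gives K⁻¹ = [[-1/5, -1/5, 1/5], [8/5, 13/5, 7/5], [4/5, 4/5, 1/5]].
N has determinant -6; N⁻¹ = [[-1/3, -1/6], [-2/3, 1/6]].
K⁻¹P = [[4, -8], [3, -9], [11, -1]].
W = (K⁻¹P)N⁻¹ = [[4, -2], [5, -2], [-3, -2]].

-2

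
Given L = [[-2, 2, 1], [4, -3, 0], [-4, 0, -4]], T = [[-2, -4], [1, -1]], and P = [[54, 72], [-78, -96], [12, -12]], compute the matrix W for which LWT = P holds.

Left-multiply by L⁻¹ and right-multiply by T⁻¹: W = L⁻¹PT⁻¹.
det L = -4; the adjugate gives L⁻¹ = [[-3, -2, -3/4], [-4, -3, -1], [3, 2, 1/2]].
T has determinant 6; T⁻¹ = [[-1/6, 2/3], [-1/6, -1/3]].
L⁻¹P = [[-15, -15], [6, 12], [12, 18]].
W = (L⁻¹P)T⁻¹ = [[5, -5], [-3, 0], [-5, 2]].

W = [[5, -5], [-3, 0], [-5, 2]]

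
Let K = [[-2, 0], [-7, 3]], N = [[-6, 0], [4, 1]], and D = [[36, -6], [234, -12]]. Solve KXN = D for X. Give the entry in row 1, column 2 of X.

3

X = K⁻¹DN⁻¹ (apply K⁻¹ on the left and N⁻¹ on the right).
det K = -6, so K⁻¹ = [[-1/2, 0], [-7/6, 1/3]].
det N = -6, so N⁻¹ = [[-1/6, 0], [2/3, 1]].
K⁻¹D = [[-18, 3], [36, 3]].
X = (K⁻¹D)N⁻¹ = [[5, 3], [-4, 3]].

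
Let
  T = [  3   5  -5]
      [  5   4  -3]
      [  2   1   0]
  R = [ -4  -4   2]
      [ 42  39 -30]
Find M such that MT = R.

T is on the right of M, so right-multiply by T⁻¹: M = RT⁻¹.
det T = -6; the adjugate gives T⁻¹ = [[-1/2, 5/6, -5/6], [1, -5/3, 8/3], [1/2, -7/6, 13/6]].
M = RT⁻¹ = [[-4, -4, 2], [42, 39, -30]] · [[-1/2, 5/6, -5/6], [1, -5/3, 8/3], [1/2, -7/6, 13/6]] = [[-1, 1, -3], [3, 5, 4]].

M = [[-1, 1, -3], [3, 5, 4]]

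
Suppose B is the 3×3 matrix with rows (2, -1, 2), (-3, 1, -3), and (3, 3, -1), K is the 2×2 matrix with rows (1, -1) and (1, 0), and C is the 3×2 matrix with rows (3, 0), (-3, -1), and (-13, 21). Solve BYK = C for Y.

Y = B⁻¹CK⁻¹ (apply B⁻¹ on the left and K⁻¹ on the right).
B has determinant 4; B⁻¹ = [[2, 5/4, 1/4], [-3, -2, 0], [-3, -9/4, -1/4]].
det K = 1, so K⁻¹ = [[0, 1], [-1, 1]].
B⁻¹C = [[-1, 4], [-3, 2], [1, -3]].
Y = (B⁻¹C)K⁻¹ = [[-4, 3], [-2, -1], [3, -2]].

Y = [[-4, 3], [-2, -1], [3, -2]]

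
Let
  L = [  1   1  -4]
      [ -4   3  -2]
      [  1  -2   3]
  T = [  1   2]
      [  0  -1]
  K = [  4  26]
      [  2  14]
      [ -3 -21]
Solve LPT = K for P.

Isolating P: multiply by L⁻¹ from the left and T⁻¹ from the right, so P = L⁻¹KT⁻¹.
L has determinant -5; L⁻¹ = [[-1, -1, -2], [-2, -7/5, -18/5], [-1, -3/5, -7/5]].
det T = -1, so T⁻¹ = [[1, 2], [0, -1]].
L⁻¹K = [[0, 2], [0, 4], [-1, -5]].
P = (L⁻¹K)T⁻¹ = [[0, -2], [0, -4], [-1, 3]].

P = [[0, -2], [0, -4], [-1, 3]]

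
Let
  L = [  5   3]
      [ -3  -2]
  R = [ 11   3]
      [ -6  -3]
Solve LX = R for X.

X = [[4, -3], [-3, 6]]

Since L multiplies X on the left, X = L⁻¹R.
L has determinant -1; L⁻¹ = [[2, 3], [-3, -5]].
X = L⁻¹R = [[2, 3], [-3, -5]] · [[11, 3], [-6, -3]] = [[4, -3], [-3, 6]].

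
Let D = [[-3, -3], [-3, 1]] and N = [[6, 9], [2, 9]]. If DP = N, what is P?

P = [[-1, -3], [-1, 0]]

Since D multiplies P on the left, P = D⁻¹N.
D has determinant -12; D⁻¹ = [[-1/12, -1/4], [-1/4, 1/4]].
P = D⁻¹N = [[-1/12, -1/4], [-1/4, 1/4]] · [[6, 9], [2, 9]] = [[-1, -3], [-1, 0]].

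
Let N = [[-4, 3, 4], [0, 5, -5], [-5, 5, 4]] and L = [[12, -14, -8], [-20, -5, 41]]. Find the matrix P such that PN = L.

P = [[2, 0, -4], [0, -5, 4]]

Right-multiplying both sides by N⁻¹ gives P = LN⁻¹.
N has determinant -5; N⁻¹ = [[-9, -8/5, 7], [-5, -4/5, 4], [-5, -1, 4]].
P = LN⁻¹ = [[12, -14, -8], [-20, -5, 41]] · [[-9, -8/5, 7], [-5, -4/5, 4], [-5, -1, 4]] = [[2, 0, -4], [0, -5, 4]].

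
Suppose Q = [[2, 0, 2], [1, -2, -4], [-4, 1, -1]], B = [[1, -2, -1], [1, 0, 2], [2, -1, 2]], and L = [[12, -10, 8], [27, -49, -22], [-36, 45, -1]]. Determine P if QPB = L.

P = [[4, -1, 3], [-5, -4, 3], [-2, 3, -2]]

Left-multiply by Q⁻¹ and right-multiply by B⁻¹: P = Q⁻¹LB⁻¹.
Q has determinant -2; Q⁻¹ = [[-3, -1, -2], [-17/2, -3, -5], [7/2, 1, 2]].
B has determinant -1; B⁻¹ = [[-2, -5, 4], [-2, -4, 3], [1, 3, -2]].
Q⁻¹L = [[9, -11, 0], [-3, 7, 3], [-3, 6, 4]].
P = (Q⁻¹L)B⁻¹ = [[4, -1, 3], [-5, -4, 3], [-2, 3, -2]].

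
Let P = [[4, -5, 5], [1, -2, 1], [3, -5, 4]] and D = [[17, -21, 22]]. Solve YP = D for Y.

Since P sits to the right of Y, Y = DP⁻¹.
P has determinant -2; P⁻¹ = [[3/2, 5/2, -5/2], [1/2, -1/2, -1/2], [-1/2, -5/2, 3/2]].
Y = DP⁻¹ = [[17, -21, 22]] · [[3/2, 5/2, -5/2], [1/2, -1/2, -1/2], [-1/2, -5/2, 3/2]] = [[4, -2, 1]].

Y = [[4, -2, 1]]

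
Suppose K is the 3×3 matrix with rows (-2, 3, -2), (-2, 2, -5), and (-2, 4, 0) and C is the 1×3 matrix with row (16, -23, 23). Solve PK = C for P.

P = [[1, -5, -4]]

Right-multiplying both sides by K⁻¹ gives P = CK⁻¹.
det K = -2; the adjugate gives K⁻¹ = [[-10, 4, 11/2], [-5, 2, 3], [2, -1, -1]].
P = CK⁻¹ = [[16, -23, 23]] · [[-10, 4, 11/2], [-5, 2, 3], [2, -1, -1]] = [[1, -5, -4]].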